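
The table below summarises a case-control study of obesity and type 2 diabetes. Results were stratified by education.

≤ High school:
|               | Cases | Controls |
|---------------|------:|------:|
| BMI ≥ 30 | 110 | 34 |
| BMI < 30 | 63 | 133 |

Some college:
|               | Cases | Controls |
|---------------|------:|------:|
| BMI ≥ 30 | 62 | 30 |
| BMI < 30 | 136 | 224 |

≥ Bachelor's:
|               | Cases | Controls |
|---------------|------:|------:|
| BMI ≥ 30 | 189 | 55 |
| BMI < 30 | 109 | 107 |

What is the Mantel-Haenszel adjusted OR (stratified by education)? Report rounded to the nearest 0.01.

4.15

OR_MH = Σ(aᵢdᵢ/nᵢ) / Σ(bᵢcᵢ/nᵢ), where nᵢ is the stratum total.
Stratum 1 (≤ High school): n = 340; a·d/n = 110·133/340 = 43.0294; b·c/n = 34·63/340 = 6.3000
Stratum 2 (Some college): n = 452; a·d/n = 62·224/452 = 30.7257; b·c/n = 30·136/452 = 9.0265
Stratum 3 (≥ Bachelor's): n = 460; a·d/n = 189·107/460 = 43.9630; b·c/n = 55·109/460 = 13.0326
OR_MH = (43.0294 + 30.7257 + 43.9630) / (6.3000 + 9.0265 + 13.0326) = 117.7181 / 28.3592 = 4.15097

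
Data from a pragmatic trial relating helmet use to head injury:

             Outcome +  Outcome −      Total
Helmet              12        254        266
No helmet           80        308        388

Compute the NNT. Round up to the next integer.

Risk in treated group = 12/266 = 0.04511; risk in control = 80/388 = 0.20619.
Absolute risk reduction = 0.20619 − 0.04511 = 0.16107
NNT = 1 / ARR = 1 / 0.16107 = 6.208 → round up → 7

7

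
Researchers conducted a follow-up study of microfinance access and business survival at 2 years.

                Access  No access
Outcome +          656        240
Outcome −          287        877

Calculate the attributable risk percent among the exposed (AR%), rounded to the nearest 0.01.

Reading the table with exposure as columns: a = 656 (Access, case), b = 287 (Access, non-case), c = 240 (No access, case), d = 877.
Risk in exposed = 656/943 = 0.69565; risk in unexposed = 240/1117 = 0.21486.
RR = 0.69565/0.21486 = 3.23768
AR% = (RR − 1)/RR × 100 = (3.23768 − 1)/3.23768 × 100 = 69.1137%

69.11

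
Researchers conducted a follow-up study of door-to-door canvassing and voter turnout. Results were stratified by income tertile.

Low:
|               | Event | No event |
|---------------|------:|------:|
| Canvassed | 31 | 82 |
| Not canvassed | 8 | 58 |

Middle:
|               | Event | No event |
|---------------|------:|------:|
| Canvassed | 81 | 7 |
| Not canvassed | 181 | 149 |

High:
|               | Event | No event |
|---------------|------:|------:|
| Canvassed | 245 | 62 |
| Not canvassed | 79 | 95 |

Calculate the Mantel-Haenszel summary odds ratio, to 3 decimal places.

OR_MH = Σ(aᵢdᵢ/nᵢ) / Σ(bᵢcᵢ/nᵢ), where nᵢ is the stratum total.
Stratum 1 (Low): n = 179; a·d/n = 31·58/179 = 10.0447; b·c/n = 82·8/179 = 3.6648
Stratum 2 (Middle): n = 418; a·d/n = 81·149/418 = 28.8732; b·c/n = 7·181/418 = 3.0311
Stratum 3 (High): n = 481; a·d/n = 245·95/481 = 48.3888; b·c/n = 62·79/481 = 10.1830
OR_MH = (10.0447 + 28.8732 + 48.3888) / (3.6648 + 3.0311 + 10.1830) = 87.3067 / 16.8789 = 5.17255

5.173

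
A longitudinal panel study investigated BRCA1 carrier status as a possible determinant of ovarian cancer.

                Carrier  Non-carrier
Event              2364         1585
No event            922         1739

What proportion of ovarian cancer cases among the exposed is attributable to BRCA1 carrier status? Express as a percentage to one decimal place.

Reading the table with exposure as columns: a = 2364 (Carrier, case), b = 922 (Carrier, non-case), c = 1585 (Non-carrier, case), d = 1739.
Risk in exposed = 2364/3286 = 0.71942; risk in unexposed = 1585/3324 = 0.47684.
RR = 0.71942/0.47684 = 1.50873
AR% = (RR − 1)/RR × 100 = (1.50873 − 1)/1.50873 × 100 = 33.7191%

33.7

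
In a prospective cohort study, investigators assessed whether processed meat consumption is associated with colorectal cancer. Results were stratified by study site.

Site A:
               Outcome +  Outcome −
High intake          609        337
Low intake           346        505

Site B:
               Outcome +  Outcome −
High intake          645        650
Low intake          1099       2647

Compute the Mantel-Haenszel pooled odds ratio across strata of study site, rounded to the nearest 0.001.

2.468

OR_MH = Σ(aᵢdᵢ/nᵢ) / Σ(bᵢcᵢ/nᵢ), where nᵢ is the stratum total.
Stratum 1 (Site A): n = 1797; a·d/n = 609·505/1797 = 171.1436; b·c/n = 337·346/1797 = 64.8870
Stratum 2 (Site B): n = 5041; a·d/n = 645·2647/5041 = 338.6858; b·c/n = 650·1099/5041 = 141.7080
OR_MH = (171.1436 + 338.6858) / (64.8870 + 141.7080) = 509.8293 / 206.5950 = 2.46777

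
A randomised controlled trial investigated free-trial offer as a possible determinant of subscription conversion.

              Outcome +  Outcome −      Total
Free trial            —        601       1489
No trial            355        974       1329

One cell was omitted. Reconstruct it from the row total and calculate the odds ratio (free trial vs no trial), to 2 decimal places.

The missing cell is in the exposed row: 1489 − 601 = 888.
So a = 888, b = 601, c = 355, d = 974.
OR = (a·d)/(b·c) = (888 × 974) / (601 × 355) = 864912 / 213355 = 4.05386

4.05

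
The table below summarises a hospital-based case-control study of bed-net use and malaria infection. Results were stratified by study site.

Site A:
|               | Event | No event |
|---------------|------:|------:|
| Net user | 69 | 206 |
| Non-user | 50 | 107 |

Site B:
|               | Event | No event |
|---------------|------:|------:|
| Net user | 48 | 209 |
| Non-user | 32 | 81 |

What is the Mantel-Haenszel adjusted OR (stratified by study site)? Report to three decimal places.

0.658

OR_MH = Σ(aᵢdᵢ/nᵢ) / Σ(bᵢcᵢ/nᵢ), where nᵢ is the stratum total.
Stratum 1 (Site A): n = 432; a·d/n = 69·107/432 = 17.0903; b·c/n = 206·50/432 = 23.8426
Stratum 2 (Site B): n = 370; a·d/n = 48·81/370 = 10.5081; b·c/n = 209·32/370 = 18.0757
OR_MH = (17.0903 + 10.5081) / (23.8426 + 18.0757) = 27.5984 / 41.9183 = 0.65839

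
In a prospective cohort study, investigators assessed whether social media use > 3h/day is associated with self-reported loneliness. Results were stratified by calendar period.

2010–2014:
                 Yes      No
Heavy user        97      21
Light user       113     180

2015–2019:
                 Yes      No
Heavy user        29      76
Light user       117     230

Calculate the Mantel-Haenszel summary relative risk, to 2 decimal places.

RR_MH = Σ(aᵢ·n₀ᵢ/nᵢ) / Σ(cᵢ·n₁ᵢ/nᵢ), with n₁ᵢ = aᵢ+bᵢ (exposed), n₀ᵢ = cᵢ+dᵢ (unexposed), nᵢ = n₁ᵢ+n₀ᵢ.
Stratum 1 (2010–2014): n₁ = 118, n₀ = 293, n = 411; a·n₀/n = 97·293/411 = 69.1509; c·n₁/n = 113·118/411 = 32.4428
Stratum 2 (2015–2019): n₁ = 105, n₀ = 347, n = 452; a·n₀/n = 29·347/452 = 22.2633; c·n₁/n = 117·105/452 = 27.1792
RR_MH = (69.1509 + 22.2633) / (32.4428 + 27.1792) = 91.4141 / 59.6220 = 1.53323

1.53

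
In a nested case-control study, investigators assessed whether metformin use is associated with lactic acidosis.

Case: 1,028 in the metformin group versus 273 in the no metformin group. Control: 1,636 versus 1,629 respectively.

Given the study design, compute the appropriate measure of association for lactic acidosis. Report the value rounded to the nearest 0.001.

3.749

From the description: a = 1028, b = 1636, c = 273, d = 1629.
This is a nested case-control study: participants were sampled on outcome status, so risks in the source population cannot be estimated directly — relative risk is not valid here. The odds ratio is the appropriate measure.
OR = (a·d)/(b·c) = (1028 × 1629) / (1636 × 273) = 1674612 / 446628 = 3.74946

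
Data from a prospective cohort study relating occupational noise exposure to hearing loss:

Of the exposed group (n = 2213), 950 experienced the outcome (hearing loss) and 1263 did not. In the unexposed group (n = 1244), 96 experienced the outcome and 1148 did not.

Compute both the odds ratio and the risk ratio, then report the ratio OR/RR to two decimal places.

1.62

From the description: a = 950, b = 1263, c = 96, d = 1148.
OR = (950·1148)/(1263·96) = 1090600/121248 = 8.99479
Risk in exposed = 950/2213 = 0.42928; risk in unexposed = 96/1244 = 0.07717; RR = 5.56277
OR/RR = 8.99479 / 5.56277 = 1.61696
The outcome is not rare, so the OR lies further from 1 than the RR.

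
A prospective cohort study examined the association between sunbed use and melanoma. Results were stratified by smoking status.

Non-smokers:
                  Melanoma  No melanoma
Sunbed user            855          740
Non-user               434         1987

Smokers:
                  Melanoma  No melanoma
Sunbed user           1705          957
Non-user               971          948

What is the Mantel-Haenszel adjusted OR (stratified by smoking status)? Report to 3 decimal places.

2.743

OR_MH = Σ(aᵢdᵢ/nᵢ) / Σ(bᵢcᵢ/nᵢ), where nᵢ is the stratum total.
Stratum 1 (Non-smokers): n = 4016; a·d/n = 855·1987/4016 = 423.0291; b·c/n = 740·434/4016 = 79.9701
Stratum 2 (Smokers): n = 4581; a·d/n = 1705·948/4581 = 352.8356; b·c/n = 957·971/4581 = 202.8481
OR_MH = (423.0291 + 352.8356) / (79.9701 + 202.8481) = 775.8648 / 282.8182 = 2.74333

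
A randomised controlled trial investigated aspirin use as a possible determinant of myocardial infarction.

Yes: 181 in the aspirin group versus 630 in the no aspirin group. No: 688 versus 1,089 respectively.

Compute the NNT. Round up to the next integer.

Risk in treated group = 181/869 = 0.20829; risk in control = 630/1719 = 0.36649.
Absolute risk reduction = 0.36649 − 0.20829 = 0.15821
NNT = 1 / ARR = 1 / 0.15821 = 6.321 → round up → 7

7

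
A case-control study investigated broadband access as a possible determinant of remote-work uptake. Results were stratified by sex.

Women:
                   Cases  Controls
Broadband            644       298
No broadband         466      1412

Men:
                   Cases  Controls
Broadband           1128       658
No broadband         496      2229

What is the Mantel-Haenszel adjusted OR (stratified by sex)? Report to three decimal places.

OR_MH = Σ(aᵢdᵢ/nᵢ) / Σ(bᵢcᵢ/nᵢ), where nᵢ is the stratum total.
Stratum 1 (Women): n = 2820; a·d/n = 644·1412/2820 = 322.4567; b·c/n = 298·466/2820 = 49.2440
Stratum 2 (Men): n = 4511; a·d/n = 1128·2229/4511 = 557.3735; b·c/n = 658·496/4511 = 72.3494
OR_MH = (322.4567 + 557.3735) / (49.2440 + 72.3494) = 879.8303 / 121.5933 = 7.23584

7.236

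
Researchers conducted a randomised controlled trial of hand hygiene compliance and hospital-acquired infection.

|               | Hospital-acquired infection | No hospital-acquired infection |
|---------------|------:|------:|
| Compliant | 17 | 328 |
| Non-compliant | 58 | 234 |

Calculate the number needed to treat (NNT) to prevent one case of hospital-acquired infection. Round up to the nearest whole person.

Risk in treated group = 17/345 = 0.04928; risk in control = 58/292 = 0.19863.
Absolute risk reduction = 0.19863 − 0.04928 = 0.14935
NNT = 1 / ARR = 1 / 0.14935 = 6.695 → round up → 7

7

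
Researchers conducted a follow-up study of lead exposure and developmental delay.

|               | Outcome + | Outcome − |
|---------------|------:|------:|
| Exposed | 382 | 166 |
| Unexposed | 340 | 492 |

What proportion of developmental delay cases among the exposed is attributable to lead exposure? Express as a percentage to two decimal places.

41.38

Cells: a = 382, b = 166, c = 340, d = 492.
Risk in exposed = 382/548 = 0.69708; risk in unexposed = 340/832 = 0.40865.
RR = 0.69708/0.40865 = 1.70580
AR% = (RR − 1)/RR × 100 = (1.70580 − 1)/1.70580 × 100 = 41.3764%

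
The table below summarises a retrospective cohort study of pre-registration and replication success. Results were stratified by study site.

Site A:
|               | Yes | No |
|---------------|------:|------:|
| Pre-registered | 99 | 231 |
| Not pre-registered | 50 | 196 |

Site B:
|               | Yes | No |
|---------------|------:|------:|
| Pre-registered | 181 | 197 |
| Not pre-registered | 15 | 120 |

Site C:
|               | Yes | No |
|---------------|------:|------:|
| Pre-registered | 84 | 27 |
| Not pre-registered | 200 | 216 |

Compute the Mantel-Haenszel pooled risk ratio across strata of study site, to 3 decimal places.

RR_MH = Σ(aᵢ·n₀ᵢ/nᵢ) / Σ(cᵢ·n₁ᵢ/nᵢ), with n₁ᵢ = aᵢ+bᵢ (exposed), n₀ᵢ = cᵢ+dᵢ (unexposed), nᵢ = n₁ᵢ+n₀ᵢ.
Stratum 1 (Site A): n₁ = 330, n₀ = 246, n = 576; a·n₀/n = 99·246/576 = 42.2812; c·n₁/n = 50·330/576 = 28.6458
Stratum 2 (Site B): n₁ = 378, n₀ = 135, n = 513; a·n₀/n = 181·135/513 = 47.6316; c·n₁/n = 15·378/513 = 11.0526
Stratum 3 (Site C): n₁ = 111, n₀ = 416, n = 527; a·n₀/n = 84·416/527 = 66.3074; c·n₁/n = 200·111/527 = 42.1252
RR_MH = (42.2812 + 47.6316 + 66.3074) / (28.6458 + 11.0526 + 42.1252) = 156.2202 / 81.8237 = 1.90923

1.909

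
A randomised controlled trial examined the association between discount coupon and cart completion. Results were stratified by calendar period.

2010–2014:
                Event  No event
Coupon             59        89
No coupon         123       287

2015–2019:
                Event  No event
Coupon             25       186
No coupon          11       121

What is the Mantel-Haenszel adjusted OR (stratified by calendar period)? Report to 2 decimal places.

OR_MH = Σ(aᵢdᵢ/nᵢ) / Σ(bᵢcᵢ/nᵢ), where nᵢ is the stratum total.
Stratum 1 (2010–2014): n = 558; a·d/n = 59·287/558 = 30.3459; b·c/n = 89·123/558 = 19.6183
Stratum 2 (2015–2019): n = 343; a·d/n = 25·121/343 = 8.8192; b·c/n = 186·11/343 = 5.9650
OR_MH = (30.3459 + 8.8192) / (19.6183 + 5.9650) = 39.1651 / 25.5833 = 1.53089

1.53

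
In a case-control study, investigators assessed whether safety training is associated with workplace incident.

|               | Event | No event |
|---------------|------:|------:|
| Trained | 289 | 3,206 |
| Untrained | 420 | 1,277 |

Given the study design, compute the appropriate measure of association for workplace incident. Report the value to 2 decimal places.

Cells: a = 289, b = 3206, c = 420, d = 1277.
This is a case-control study: participants were sampled on outcome status, so risks in the source population cannot be estimated directly — relative risk is not valid here. The odds ratio is the appropriate measure.
OR = (a·d)/(b·c) = (289 × 1277) / (3206 × 420) = 369053 / 1346520 = 0.27408

0.27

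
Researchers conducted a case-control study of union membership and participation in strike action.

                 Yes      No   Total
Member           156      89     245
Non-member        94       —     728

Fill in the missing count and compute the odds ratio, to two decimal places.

11.82

The missing cell is in the unexposed row: 728 − 94 = 634.
So a = 156, b = 89, c = 94, d = 634.
OR = (a·d)/(b·c) = (156 × 634) / (89 × 94) = 98904 / 8366 = 11.82214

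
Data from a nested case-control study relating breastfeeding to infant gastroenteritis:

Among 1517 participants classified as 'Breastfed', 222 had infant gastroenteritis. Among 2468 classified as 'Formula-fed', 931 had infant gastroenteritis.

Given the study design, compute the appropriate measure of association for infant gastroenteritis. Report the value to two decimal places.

From the description: a = 222, b = 1295, c = 931, d = 1537.
This is a nested case-control study: participants were sampled on outcome status, so risks in the source population cannot be estimated directly — relative risk is not valid here. The odds ratio is the appropriate measure.
OR = (a·d)/(b·c) = (222 × 1537) / (1295 × 931) = 341214 / 1205645 = 0.28301

0.28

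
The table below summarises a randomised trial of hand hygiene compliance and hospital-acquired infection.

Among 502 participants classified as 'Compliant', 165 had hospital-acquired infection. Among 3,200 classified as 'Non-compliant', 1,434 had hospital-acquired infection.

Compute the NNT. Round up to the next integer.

9

Risk in treated group = 165/502 = 0.32869; risk in control = 1434/3200 = 0.44812.
Absolute risk reduction = 0.44812 − 0.32869 = 0.11944
NNT = 1 / ARR = 1 / 0.11944 = 8.372 → round up → 9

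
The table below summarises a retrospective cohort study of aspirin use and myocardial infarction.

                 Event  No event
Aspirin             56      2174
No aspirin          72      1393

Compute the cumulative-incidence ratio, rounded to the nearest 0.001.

Cells: a = 56, b = 2174, c = 72, d = 1393.
Risk in exposed = 56/2230 = 0.02511; risk in unexposed = 72/1465 = 0.04915.
RR = 0.02511 / 0.04915 = 0.51096
The risk is 49% lower among the exposed than among the unexposed.

0.511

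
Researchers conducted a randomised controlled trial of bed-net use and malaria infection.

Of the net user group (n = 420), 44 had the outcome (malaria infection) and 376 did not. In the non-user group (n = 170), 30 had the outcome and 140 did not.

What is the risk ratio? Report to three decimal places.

From the description: a = 44, b = 376, c = 30, d = 140.
Risk in exposed = 44/420 = 0.10476; risk in unexposed = 30/170 = 0.17647.
RR = 0.10476 / 0.17647 = 0.59365
The risk is 41% lower among the exposed than among the unexposed.

0.594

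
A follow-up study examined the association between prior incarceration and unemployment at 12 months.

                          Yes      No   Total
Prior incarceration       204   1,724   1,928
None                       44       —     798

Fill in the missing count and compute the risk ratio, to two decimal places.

The missing cell is in the unexposed row: 798 − 44 = 754.
So a = 204, b = 1724, c = 44, d = 754.
RR = [a/(a+b)] / [c/(c+d)] = (204/1928) / (44/798) = 0.10581/0.05514 = 1.91899

1.92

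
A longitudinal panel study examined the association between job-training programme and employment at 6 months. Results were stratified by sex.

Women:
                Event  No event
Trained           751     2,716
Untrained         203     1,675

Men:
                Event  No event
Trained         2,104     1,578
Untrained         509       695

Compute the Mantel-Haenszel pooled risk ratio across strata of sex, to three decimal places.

1.518

RR_MH = Σ(aᵢ·n₀ᵢ/nᵢ) / Σ(cᵢ·n₁ᵢ/nᵢ), with n₁ᵢ = aᵢ+bᵢ (exposed), n₀ᵢ = cᵢ+dᵢ (unexposed), nᵢ = n₁ᵢ+n₀ᵢ.
Stratum 1 (Women): n₁ = 3467, n₀ = 1878, n = 5345; a·n₀/n = 751·1878/5345 = 263.8687; c·n₁/n = 203·3467/5345 = 131.6746
Stratum 2 (Men): n₁ = 3682, n₀ = 1204, n = 4886; a·n₀/n = 2104·1204/4886 = 518.4642; c·n₁/n = 509·3682/4886 = 383.5731
RR_MH = (263.8687 + 518.4642) / (131.6746 + 383.5731) = 782.3328 / 515.2477 = 1.51836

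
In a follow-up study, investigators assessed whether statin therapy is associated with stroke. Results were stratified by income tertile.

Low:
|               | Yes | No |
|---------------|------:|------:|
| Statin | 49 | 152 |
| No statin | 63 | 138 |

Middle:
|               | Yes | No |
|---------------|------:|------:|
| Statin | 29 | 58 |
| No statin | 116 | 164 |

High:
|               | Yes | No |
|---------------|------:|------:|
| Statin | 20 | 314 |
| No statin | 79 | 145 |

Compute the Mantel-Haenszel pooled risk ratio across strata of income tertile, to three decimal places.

RR_MH = Σ(aᵢ·n₀ᵢ/nᵢ) / Σ(cᵢ·n₁ᵢ/nᵢ), with n₁ᵢ = aᵢ+bᵢ (exposed), n₀ᵢ = cᵢ+dᵢ (unexposed), nᵢ = n₁ᵢ+n₀ᵢ.
Stratum 1 (Low): n₁ = 201, n₀ = 201, n = 402; a·n₀/n = 49·201/402 = 24.5000; c·n₁/n = 63·201/402 = 31.5000
Stratum 2 (Middle): n₁ = 87, n₀ = 280, n = 367; a·n₀/n = 29·280/367 = 22.1253; c·n₁/n = 116·87/367 = 27.4986
Stratum 3 (High): n₁ = 334, n₀ = 224, n = 558; a·n₀/n = 20·224/558 = 8.0287; c·n₁/n = 79·334/558 = 47.2867
RR_MH = (24.5000 + 22.1253 + 8.0287) / (31.5000 + 27.4986 + 47.2867) = 54.6540 / 106.2854 = 0.51422

0.514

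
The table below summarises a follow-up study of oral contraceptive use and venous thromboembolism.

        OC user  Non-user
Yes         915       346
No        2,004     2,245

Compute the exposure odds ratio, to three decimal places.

2.963

Reading the table with exposure as columns: a = 915 (OC user, case), b = 2004 (OC user, non-case), c = 346 (Non-user, case), d = 2245.
OR = (a·d)/(b·c) = (915 × 2245) / (2004 × 346) = 2054175 / 693384 = 2.96254
The odds of venous thromboembolism are about 2.96 times as high in the oc user group.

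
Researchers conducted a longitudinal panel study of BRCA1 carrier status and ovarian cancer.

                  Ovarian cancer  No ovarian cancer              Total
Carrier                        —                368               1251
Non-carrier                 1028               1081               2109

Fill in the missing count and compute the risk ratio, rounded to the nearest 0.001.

The missing cell is in the exposed row: 1251 − 368 = 883.
So a = 883, b = 368, c = 1028, d = 1081.
RR = [a/(a+b)] / [c/(c+d)] = (883/1251) / (1028/2109) = 0.70584/0.48743 = 1.44806

1.448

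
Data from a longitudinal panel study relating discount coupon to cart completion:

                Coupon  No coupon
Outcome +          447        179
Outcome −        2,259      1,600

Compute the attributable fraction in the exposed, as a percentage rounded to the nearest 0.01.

Reading the table with exposure as columns: a = 447 (Coupon, case), b = 2259 (Coupon, non-case), c = 179 (No coupon, case), d = 1600.
Risk in exposed = 447/2706 = 0.16519; risk in unexposed = 179/1779 = 0.10062.
RR = 0.16519/0.10062 = 1.64173
AR% = (RR − 1)/RR × 100 = (1.64173 − 1)/1.64173 × 100 = 39.0888%

39.09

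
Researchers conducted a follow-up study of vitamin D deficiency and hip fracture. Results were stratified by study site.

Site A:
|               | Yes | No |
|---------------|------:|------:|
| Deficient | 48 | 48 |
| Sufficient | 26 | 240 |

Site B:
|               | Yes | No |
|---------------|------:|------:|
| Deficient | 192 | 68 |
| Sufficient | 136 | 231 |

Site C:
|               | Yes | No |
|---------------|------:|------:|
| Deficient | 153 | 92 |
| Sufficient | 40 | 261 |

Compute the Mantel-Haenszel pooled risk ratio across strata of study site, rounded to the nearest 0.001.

2.856

RR_MH = Σ(aᵢ·n₀ᵢ/nᵢ) / Σ(cᵢ·n₁ᵢ/nᵢ), with n₁ᵢ = aᵢ+bᵢ (exposed), n₀ᵢ = cᵢ+dᵢ (unexposed), nᵢ = n₁ᵢ+n₀ᵢ.
Stratum 1 (Site A): n₁ = 96, n₀ = 266, n = 362; a·n₀/n = 48·266/362 = 35.2707; c·n₁/n = 26·96/362 = 6.8950
Stratum 2 (Site B): n₁ = 260, n₀ = 367, n = 627; a·n₀/n = 192·367/627 = 112.3828; c·n₁/n = 136·260/627 = 56.3955
Stratum 3 (Site C): n₁ = 245, n₀ = 301, n = 546; a·n₀/n = 153·301/546 = 84.3462; c·n₁/n = 40·245/546 = 17.9487
RR_MH = (35.2707 + 112.3828 + 84.3462) / (6.8950 + 56.3955 + 17.9487) = 231.9996 / 81.2393 = 2.85576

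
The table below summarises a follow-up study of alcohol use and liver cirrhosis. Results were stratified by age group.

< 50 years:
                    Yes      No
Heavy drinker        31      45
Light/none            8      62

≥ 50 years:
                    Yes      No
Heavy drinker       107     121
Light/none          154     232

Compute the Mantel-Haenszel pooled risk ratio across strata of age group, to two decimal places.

1.34

RR_MH = Σ(aᵢ·n₀ᵢ/nᵢ) / Σ(cᵢ·n₁ᵢ/nᵢ), with n₁ᵢ = aᵢ+bᵢ (exposed), n₀ᵢ = cᵢ+dᵢ (unexposed), nᵢ = n₁ᵢ+n₀ᵢ.
Stratum 1 (< 50 years): n₁ = 76, n₀ = 70, n = 146; a·n₀/n = 31·70/146 = 14.8630; c·n₁/n = 8·76/146 = 4.1644
Stratum 2 (≥ 50 years): n₁ = 228, n₀ = 386, n = 614; a·n₀/n = 107·386/614 = 67.2671; c·n₁/n = 154·228/614 = 57.1857
RR_MH = (14.8630 + 67.2671) / (4.1644 + 57.1857) = 82.1301 / 61.3501 = 1.33871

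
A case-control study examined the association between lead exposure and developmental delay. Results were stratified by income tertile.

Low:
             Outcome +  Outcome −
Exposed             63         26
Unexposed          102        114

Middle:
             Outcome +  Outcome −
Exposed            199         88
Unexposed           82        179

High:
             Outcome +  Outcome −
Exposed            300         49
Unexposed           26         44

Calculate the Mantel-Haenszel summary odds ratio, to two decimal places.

OR_MH = Σ(aᵢdᵢ/nᵢ) / Σ(bᵢcᵢ/nᵢ), where nᵢ is the stratum total.
Stratum 1 (Low): n = 305; a·d/n = 63·114/305 = 23.5475; b·c/n = 26·102/305 = 8.6951
Stratum 2 (Middle): n = 548; a·d/n = 199·179/548 = 65.0018; b·c/n = 88·82/548 = 13.1679
Stratum 3 (High): n = 419; a·d/n = 300·44/419 = 31.5036; b·c/n = 49·26/419 = 3.0406
OR_MH = (23.5475 + 65.0018 + 31.5036) / (8.6951 + 13.1679 + 3.0406) = 120.0529 / 24.9035 = 4.82072

4.82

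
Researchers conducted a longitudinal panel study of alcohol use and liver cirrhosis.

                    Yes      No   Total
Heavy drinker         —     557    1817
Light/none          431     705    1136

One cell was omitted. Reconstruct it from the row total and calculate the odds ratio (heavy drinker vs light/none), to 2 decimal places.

3.70

The missing cell is in the exposed row: 1817 − 557 = 1260.
So a = 1260, b = 557, c = 431, d = 705.
OR = (a·d)/(b·c) = (1260 × 705) / (557 × 431) = 888300 / 240067 = 3.70022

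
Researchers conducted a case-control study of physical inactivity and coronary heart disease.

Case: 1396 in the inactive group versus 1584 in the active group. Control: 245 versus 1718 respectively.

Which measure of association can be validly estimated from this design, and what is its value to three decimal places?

6.180

From the description: a = 1396, b = 245, c = 1584, d = 1718.
This is a case-control study: participants were sampled on outcome status, so risks in the source population cannot be estimated directly — relative risk is not valid here. The odds ratio is the appropriate measure.
OR = (a·d)/(b·c) = (1396 × 1718) / (245 × 1584) = 2398328 / 388080 = 6.17998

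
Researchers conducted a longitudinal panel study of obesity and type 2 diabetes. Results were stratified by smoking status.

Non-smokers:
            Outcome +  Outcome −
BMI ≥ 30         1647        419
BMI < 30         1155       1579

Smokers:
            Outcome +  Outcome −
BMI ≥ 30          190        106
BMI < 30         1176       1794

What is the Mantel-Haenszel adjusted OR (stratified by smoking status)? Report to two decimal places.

4.65

OR_MH = Σ(aᵢdᵢ/nᵢ) / Σ(bᵢcᵢ/nᵢ), where nᵢ is the stratum total.
Stratum 1 (Non-smokers): n = 4800; a·d/n = 1647·1579/4800 = 541.7944; b·c/n = 419·1155/4800 = 100.8219
Stratum 2 (Smokers): n = 3266; a·d/n = 190·1794/3266 = 104.3662; b·c/n = 106·1176/3266 = 38.1678
OR_MH = (541.7944 + 104.3662) / (100.8219 + 38.1678) = 646.1606 / 138.9897 = 4.64898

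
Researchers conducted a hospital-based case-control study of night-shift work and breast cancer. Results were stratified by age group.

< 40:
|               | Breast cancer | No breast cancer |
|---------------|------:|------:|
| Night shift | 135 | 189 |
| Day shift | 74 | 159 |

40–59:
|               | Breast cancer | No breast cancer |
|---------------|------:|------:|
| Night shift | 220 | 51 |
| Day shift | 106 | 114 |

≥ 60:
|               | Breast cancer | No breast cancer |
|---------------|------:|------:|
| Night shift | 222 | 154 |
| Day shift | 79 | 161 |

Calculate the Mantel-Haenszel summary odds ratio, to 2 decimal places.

OR_MH = Σ(aᵢdᵢ/nᵢ) / Σ(bᵢcᵢ/nᵢ), where nᵢ is the stratum total.
Stratum 1 (< 40): n = 557; a·d/n = 135·159/557 = 38.5368; b·c/n = 189·74/557 = 25.1095
Stratum 2 (40–59): n = 491; a·d/n = 220·114/491 = 51.0794; b·c/n = 51·106/491 = 11.0102
Stratum 3 (≥ 60): n = 616; a·d/n = 222·161/616 = 58.0227; b·c/n = 154·79/616 = 19.7500
OR_MH = (38.5368 + 51.0794 + 58.0227) / (25.1095 + 11.0102 + 19.7500) = 147.6390 / 55.8697 = 2.64256

2.64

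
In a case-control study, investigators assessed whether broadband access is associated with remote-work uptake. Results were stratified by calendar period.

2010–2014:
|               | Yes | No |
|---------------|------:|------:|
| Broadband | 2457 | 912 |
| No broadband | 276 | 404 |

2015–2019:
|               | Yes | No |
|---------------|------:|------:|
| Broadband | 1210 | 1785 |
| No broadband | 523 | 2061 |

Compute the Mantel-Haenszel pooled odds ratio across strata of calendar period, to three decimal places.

3.016

OR_MH = Σ(aᵢdᵢ/nᵢ) / Σ(bᵢcᵢ/nᵢ), where nᵢ is the stratum total.
Stratum 1 (2010–2014): n = 4049; a·d/n = 2457·404/4049 = 245.1539; b·c/n = 912·276/4049 = 62.1665
Stratum 2 (2015–2019): n = 5579; a·d/n = 1210·2061/5579 = 446.9995; b·c/n = 1785·523/5579 = 167.3338
OR_MH = (245.1539 + 446.9995) / (62.1665 + 167.3338) = 692.1533 / 229.5002 = 3.01592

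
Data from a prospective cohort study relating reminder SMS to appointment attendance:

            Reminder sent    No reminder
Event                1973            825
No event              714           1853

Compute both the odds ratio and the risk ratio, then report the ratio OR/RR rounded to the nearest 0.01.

Reading the table with exposure as columns: a = 1973 (Reminder sent, case), b = 714 (Reminder sent, non-case), c = 825 (No reminder, case), d = 1853.
OR = (1973·1853)/(714·825) = 3655969/589050 = 6.20655
Risk in exposed = 1973/2687 = 0.73428; risk in unexposed = 825/2678 = 0.30807; RR = 2.38350
OR/RR = 6.20655 / 2.38350 = 2.60396
The outcome is not rare, so the OR lies further from 1 than the RR.

2.60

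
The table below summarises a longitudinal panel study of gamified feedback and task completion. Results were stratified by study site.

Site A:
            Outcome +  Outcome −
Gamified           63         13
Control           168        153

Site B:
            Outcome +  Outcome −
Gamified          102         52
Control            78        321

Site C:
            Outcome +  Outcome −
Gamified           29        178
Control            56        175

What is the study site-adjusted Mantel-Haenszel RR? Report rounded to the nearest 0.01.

RR_MH = Σ(aᵢ·n₀ᵢ/nᵢ) / Σ(cᵢ·n₁ᵢ/nᵢ), with n₁ᵢ = aᵢ+bᵢ (exposed), n₀ᵢ = cᵢ+dᵢ (unexposed), nᵢ = n₁ᵢ+n₀ᵢ.
Stratum 1 (Site A): n₁ = 76, n₀ = 321, n = 397; a·n₀/n = 63·321/397 = 50.9395; c·n₁/n = 168·76/397 = 32.1612
Stratum 2 (Site B): n₁ = 154, n₀ = 399, n = 553; a·n₀/n = 102·399/553 = 73.5949; c·n₁/n = 78·154/553 = 21.7215
Stratum 3 (Site C): n₁ = 207, n₀ = 231, n = 438; a·n₀/n = 29·231/438 = 15.2945; c·n₁/n = 56·207/438 = 26.4658
RR_MH = (50.9395 + 73.5949 + 15.2945) / (32.1612 + 21.7215 + 26.4658) = 139.8290 / 80.3485 = 1.74028

1.74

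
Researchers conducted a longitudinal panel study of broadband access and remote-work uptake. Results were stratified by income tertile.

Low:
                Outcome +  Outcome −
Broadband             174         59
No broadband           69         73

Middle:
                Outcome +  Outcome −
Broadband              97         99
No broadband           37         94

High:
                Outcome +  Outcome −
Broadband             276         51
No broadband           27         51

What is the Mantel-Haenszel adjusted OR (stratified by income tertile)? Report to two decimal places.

3.79

OR_MH = Σ(aᵢdᵢ/nᵢ) / Σ(bᵢcᵢ/nᵢ), where nᵢ is the stratum total.
Stratum 1 (Low): n = 375; a·d/n = 174·73/375 = 33.8720; b·c/n = 59·69/375 = 10.8560
Stratum 2 (Middle): n = 327; a·d/n = 97·94/327 = 27.8838; b·c/n = 99·37/327 = 11.2018
Stratum 3 (High): n = 405; a·d/n = 276·51/405 = 34.7556; b·c/n = 51·27/405 = 3.4000
OR_MH = (33.8720 + 27.8838 + 34.7556) / (10.8560 + 11.2018 + 3.4000) = 96.5113 / 25.4578 = 3.79103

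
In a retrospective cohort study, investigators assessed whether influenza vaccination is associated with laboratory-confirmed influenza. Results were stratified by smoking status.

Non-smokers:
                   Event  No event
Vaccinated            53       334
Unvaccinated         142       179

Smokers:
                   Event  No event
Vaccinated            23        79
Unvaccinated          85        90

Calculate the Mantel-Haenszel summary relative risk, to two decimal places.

0.35

RR_MH = Σ(aᵢ·n₀ᵢ/nᵢ) / Σ(cᵢ·n₁ᵢ/nᵢ), with n₁ᵢ = aᵢ+bᵢ (exposed), n₀ᵢ = cᵢ+dᵢ (unexposed), nᵢ = n₁ᵢ+n₀ᵢ.
Stratum 1 (Non-smokers): n₁ = 387, n₀ = 321, n = 708; a·n₀/n = 53·321/708 = 24.0297; c·n₁/n = 142·387/708 = 77.6186
Stratum 2 (Smokers): n₁ = 102, n₀ = 175, n = 277; a·n₀/n = 23·175/277 = 14.5307; c·n₁/n = 85·102/277 = 31.2996
RR_MH = (24.0297 + 14.5307) / (77.6186 + 31.2996) = 38.5603 / 108.9183 = 0.35403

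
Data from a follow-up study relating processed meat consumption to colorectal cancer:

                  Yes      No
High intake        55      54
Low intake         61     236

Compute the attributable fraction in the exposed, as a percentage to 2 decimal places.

Cells: a = 55, b = 54, c = 61, d = 236.
Risk in exposed = 55/109 = 0.50459; risk in unexposed = 61/297 = 0.20539.
RR = 0.50459/0.20539 = 2.45676
AR% = (RR − 1)/RR × 100 = (2.45676 − 1)/2.45676 × 100 = 59.2960%

59.30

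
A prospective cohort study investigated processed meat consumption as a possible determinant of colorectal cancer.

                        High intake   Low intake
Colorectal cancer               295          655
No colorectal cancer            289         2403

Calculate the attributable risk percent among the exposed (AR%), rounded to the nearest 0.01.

57.60

Reading the table with exposure as columns: a = 295 (High intake, case), b = 289 (High intake, non-case), c = 655 (Low intake, case), d = 2403.
Risk in exposed = 295/584 = 0.50514; risk in unexposed = 655/3058 = 0.21419.
RR = 0.50514/0.21419 = 2.35833
AR% = (RR − 1)/RR × 100 = (2.35833 − 1)/2.35833 × 100 = 57.5972%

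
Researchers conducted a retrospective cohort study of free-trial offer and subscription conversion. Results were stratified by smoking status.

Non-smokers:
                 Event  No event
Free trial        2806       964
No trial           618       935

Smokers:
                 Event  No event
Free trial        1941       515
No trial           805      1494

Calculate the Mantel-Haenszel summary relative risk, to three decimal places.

RR_MH = Σ(aᵢ·n₀ᵢ/nᵢ) / Σ(cᵢ·n₁ᵢ/nᵢ), with n₁ᵢ = aᵢ+bᵢ (exposed), n₀ᵢ = cᵢ+dᵢ (unexposed), nᵢ = n₁ᵢ+n₀ᵢ.
Stratum 1 (Non-smokers): n₁ = 3770, n₀ = 1553, n = 5323; a·n₀/n = 2806·1553/5323 = 818.6583; c·n₁/n = 618·3770/5323 = 437.6968
Stratum 2 (Smokers): n₁ = 2456, n₀ = 2299, n = 4755; a·n₀/n = 1941·2299/4755 = 938.4562; c·n₁/n = 805·2456/4755 = 415.7897
RR_MH = (818.6583 + 938.4562) / (437.6968 + 415.7897) = 1757.1144 / 853.4865 = 2.05875

2.059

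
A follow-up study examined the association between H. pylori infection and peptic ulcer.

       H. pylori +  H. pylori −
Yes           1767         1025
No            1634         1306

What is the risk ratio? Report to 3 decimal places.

1.182

Reading the table with exposure as columns: a = 1767 (H. pylori +, case), b = 1634 (H. pylori +, non-case), c = 1025 (H. pylori −, case), d = 1306.
Risk in exposed = 1767/3401 = 0.51955; risk in unexposed = 1025/2331 = 0.43973.
RR = 0.51955 / 0.43973 = 1.18154
The risk among the exposed is 1.18 times that among the unexposed.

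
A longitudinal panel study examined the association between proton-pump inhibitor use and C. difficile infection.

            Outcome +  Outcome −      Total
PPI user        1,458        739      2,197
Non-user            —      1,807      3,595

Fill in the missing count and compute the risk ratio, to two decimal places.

The missing cell is in the unexposed row: 3595 − 1807 = 1788.
So a = 1458, b = 739, c = 1788, d = 1807.
RR = [a/(a+b)] / [c/(c+d)] = (1458/2197) / (1788/3595) = 0.66363/0.49736 = 1.33432

1.33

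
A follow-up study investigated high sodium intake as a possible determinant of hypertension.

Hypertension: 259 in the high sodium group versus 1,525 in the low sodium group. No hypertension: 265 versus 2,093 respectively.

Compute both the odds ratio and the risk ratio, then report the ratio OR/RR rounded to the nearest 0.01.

From the description: a = 259, b = 265, c = 1525, d = 2093.
OR = (259·2093)/(265·1525) = 542087/404125 = 1.34138
Risk in exposed = 259/524 = 0.49427; risk in unexposed = 1525/3618 = 0.42150; RR = 1.17265
OR/RR = 1.34138 / 1.17265 = 1.14389
The outcome is not rare, so the OR lies further from 1 than the RR.

1.14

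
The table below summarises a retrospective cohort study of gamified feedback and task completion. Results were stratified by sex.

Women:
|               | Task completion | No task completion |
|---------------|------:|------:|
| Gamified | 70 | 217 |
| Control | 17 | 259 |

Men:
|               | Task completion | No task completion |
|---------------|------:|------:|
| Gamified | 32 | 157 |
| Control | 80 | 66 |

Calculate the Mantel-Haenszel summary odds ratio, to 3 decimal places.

OR_MH = Σ(aᵢdᵢ/nᵢ) / Σ(bᵢcᵢ/nᵢ), where nᵢ is the stratum total.
Stratum 1 (Women): n = 563; a·d/n = 70·259/563 = 32.2025; b·c/n = 217·17/563 = 6.5524
Stratum 2 (Men): n = 335; a·d/n = 32·66/335 = 6.3045; b·c/n = 157·80/335 = 37.4925
OR_MH = (32.2025 + 6.3045) / (6.5524 + 37.4925) = 38.5070 / 44.0449 = 0.87427

0.874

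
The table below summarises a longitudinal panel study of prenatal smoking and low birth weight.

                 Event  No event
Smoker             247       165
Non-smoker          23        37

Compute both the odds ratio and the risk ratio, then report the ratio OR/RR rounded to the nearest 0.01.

1.54

Cells: a = 247, b = 165, c = 23, d = 37.
OR = (247·37)/(165·23) = 9139/3795 = 2.40817
Risk in exposed = 247/412 = 0.59951; risk in unexposed = 23/60 = 0.38333; RR = 1.56395
OR/RR = 2.40817 / 1.56395 = 1.53980
The outcome is not rare, so the OR lies further from 1 than the RR.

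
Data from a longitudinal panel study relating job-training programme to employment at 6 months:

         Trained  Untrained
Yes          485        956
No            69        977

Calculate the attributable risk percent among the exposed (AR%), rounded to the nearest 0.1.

Reading the table with exposure as columns: a = 485 (Trained, case), b = 69 (Trained, non-case), c = 956 (Untrained, case), d = 977.
Risk in exposed = 485/554 = 0.87545; risk in unexposed = 956/1933 = 0.49457.
RR = 0.87545/0.49457 = 1.77013
AR% = (RR − 1)/RR × 100 = (1.77013 − 1)/1.77013 × 100 = 43.5071%

43.5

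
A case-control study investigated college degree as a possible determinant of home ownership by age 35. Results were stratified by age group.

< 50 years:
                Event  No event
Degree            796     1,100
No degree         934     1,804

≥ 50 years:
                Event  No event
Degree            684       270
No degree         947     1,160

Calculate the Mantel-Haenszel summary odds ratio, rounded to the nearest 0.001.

1.864

OR_MH = Σ(aᵢdᵢ/nᵢ) / Σ(bᵢcᵢ/nᵢ), where nᵢ is the stratum total.
Stratum 1 (< 50 years): n = 4634; a·d/n = 796·1804/4634 = 309.8800; b·c/n = 1100·934/4634 = 221.7091
Stratum 2 (≥ 50 years): n = 3061; a·d/n = 684·1160/3061 = 259.2094; b·c/n = 270·947/3061 = 83.5315
OR_MH = (309.8800 + 259.2094) / (221.7091 + 83.5315) = 569.0894 / 305.2406 = 1.86440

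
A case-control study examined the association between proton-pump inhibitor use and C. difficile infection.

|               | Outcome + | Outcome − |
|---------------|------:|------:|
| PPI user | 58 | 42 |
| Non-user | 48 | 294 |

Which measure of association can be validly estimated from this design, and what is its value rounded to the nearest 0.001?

Cells: a = 58, b = 42, c = 48, d = 294.
This is a case-control study: participants were sampled on outcome status, so risks in the source population cannot be estimated directly — relative risk is not valid here. The odds ratio is the appropriate measure.
OR = (a·d)/(b·c) = (58 × 294) / (42 × 48) = 17052 / 2016 = 8.45833

8.458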